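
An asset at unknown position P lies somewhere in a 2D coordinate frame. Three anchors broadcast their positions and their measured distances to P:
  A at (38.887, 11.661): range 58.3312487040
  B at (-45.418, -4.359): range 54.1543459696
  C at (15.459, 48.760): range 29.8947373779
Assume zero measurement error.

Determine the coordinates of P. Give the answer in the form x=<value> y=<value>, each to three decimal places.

eq1: (x − 38.887)² + (y − 11.661)² = 58.3312487040²
eq2: (x + 45.418)² + (y + 4.359)² = 54.1543459696²
eq3: (x − 15.459)² + (y − 48.760)² = 29.8947373779²
eq3−eq1, eq3−eq2 (x²,y² cancel):
  46.856·x − 74.198·y = -3477.179843
  -121.754·x − 106.238·y = -2573.720540
det = 46.856·-106.238 − -74.198·-121.754 = -14011.791020
x = (-3477.179843·-106.238 − -74.198·-2573.720540) / -14011.791020 = -12.735254
y = (46.856·-2573.720540 − -3477.179843·-121.754) / -14011.791020 = 38.821219

x=-12.735 y=38.821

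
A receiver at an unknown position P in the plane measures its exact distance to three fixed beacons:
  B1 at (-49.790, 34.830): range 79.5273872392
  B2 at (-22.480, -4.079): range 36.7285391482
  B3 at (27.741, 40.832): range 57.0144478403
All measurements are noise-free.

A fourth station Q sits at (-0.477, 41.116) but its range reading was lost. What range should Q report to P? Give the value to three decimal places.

eq1: (x + 49.790)² + (y − 34.830)² = 79.5273872392²
eq2: (x + 22.480)² + (y + 4.079)² = 36.7285391482²
eq3: (x − 27.741)² + (y − 40.832)² = 57.0144478403²
eq3−eq1, eq3−eq2 (x²,y² cancel):
  -155.062·x − 12.004·y = -1818.600364
  -100.442·x − 89.822·y = -13.164989
det = -155.062·-89.822 − -12.004·-100.442 = 12722.273196
x = (-1818.600364·-89.822 − -12.004·-13.164989) / 12722.273196 = 12.827290
y = (-155.062·-13.164989 − -1818.600364·-100.442) / 12722.273196 = -14.197342
|P − Q| = √((12.827290 − -0.477)² + (-14.197342 − 41.116)²) = 56.890860

56.891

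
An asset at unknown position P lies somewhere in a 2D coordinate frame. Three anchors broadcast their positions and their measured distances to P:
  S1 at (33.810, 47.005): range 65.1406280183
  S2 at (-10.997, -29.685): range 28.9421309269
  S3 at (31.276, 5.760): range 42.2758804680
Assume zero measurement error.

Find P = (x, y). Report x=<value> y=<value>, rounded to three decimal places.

eq1: (x − 33.810)² + (y − 47.005)² = 65.1406280183²
eq2: (x + 10.997)² + (y + 29.685)² = 28.9421309269²
eq3: (x − 31.276)² + (y − 5.760)² = 42.2758804680²
eq3−eq2, eq3−eq1 (x²,y² cancel):
  -84.546·x − 70.890·y = 940.370585
  5.068·x + 82.490·y = -114.831000
det = -84.546·82.490 − -70.890·5.068 = -6614.929020
x = (940.370585·82.490 − -70.890·-114.831000) / -6614.929020 = -10.496076
y = (-84.546·-114.831000 − 940.370585·5.068) / -6614.929020 = -0.747204

x=-10.496 y=-0.747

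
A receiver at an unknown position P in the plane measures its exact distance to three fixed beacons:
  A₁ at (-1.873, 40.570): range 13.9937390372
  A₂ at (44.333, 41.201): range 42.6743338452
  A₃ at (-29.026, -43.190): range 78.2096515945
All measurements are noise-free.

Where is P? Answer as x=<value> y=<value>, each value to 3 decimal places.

eq1: (x + 1.873)² + (y − 40.570)² = 13.9937390372²
eq2: (x − 44.333)² + (y − 41.201)² = 42.6743338452²
eq3: (x + 29.026)² + (y + 43.190)² = 78.2096515945²
eq2−eq1, eq2−eq3 (x²,y² cancel):
  -92.412·x − 1.262·y = -388.230224
  -146.718·x − 168.782·y = -5250.703347
det = -92.412·-168.782 − -1.262·-146.718 = 15412.324068
x = (-388.230224·-168.782 − -1.262·-5250.703347) / 15412.324068 = 3.821610
y = (-92.412·-5250.703347 − -388.230224·-146.718) / 15412.324068 = 27.787350

x=3.822 y=27.787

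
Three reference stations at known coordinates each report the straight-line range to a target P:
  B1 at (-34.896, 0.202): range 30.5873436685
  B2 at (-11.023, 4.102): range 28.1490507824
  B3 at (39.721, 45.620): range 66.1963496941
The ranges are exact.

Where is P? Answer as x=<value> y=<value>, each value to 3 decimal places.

x=-24.331 y=28.907

eq1: (x + 34.896)² + (y − 0.202)² = 30.5873436685²
eq2: (x + 11.023)² + (y − 4.102)² = 28.1490507824²
eq3: (x − 39.721)² + (y − 45.620)² = 66.1963496941²
eq3−eq1, eq3−eq2 (x²,y² cancel):
  -149.234·x − 90.836·y = 1005.200499
  -101.488·x − 83.036·y = 68.978345
det = -149.234·-83.036 − -90.836·-101.488 = 3173.030456
x = (1005.200499·-83.036 − -90.836·68.978345) / 3173.030456 = -24.330719
y = (-149.234·68.978345 − 1005.200499·-101.488) / 3173.030456 = 28.906711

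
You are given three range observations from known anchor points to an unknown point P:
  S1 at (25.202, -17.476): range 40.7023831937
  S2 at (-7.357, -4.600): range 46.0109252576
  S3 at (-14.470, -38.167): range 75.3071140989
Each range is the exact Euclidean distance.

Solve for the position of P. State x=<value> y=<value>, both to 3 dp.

eq1: (x − 25.202)² + (y + 17.476)² = 40.7023831937²
eq2: (x + 7.357)² + (y + 4.600)² = 46.0109252576²
eq3: (x + 14.470)² + (y + 38.167)² = 75.3071140989²
eq1−eq2, eq1−eq3 (x²,y² cancel):
  -65.118·x + 25.752·y = -1325.587176
  -79.344·x − 41.382·y = -3288.928027
det = -65.118·-41.382 − 25.752·-79.344 = 4737.979764
x = (-1325.587176·-41.382 − 25.752·-3288.928027) / 4737.979764 = 29.453888
y = (-65.118·-3288.928027 − -1325.587176·-79.344) / 4737.979764 = 23.003692

x=29.454 y=23.004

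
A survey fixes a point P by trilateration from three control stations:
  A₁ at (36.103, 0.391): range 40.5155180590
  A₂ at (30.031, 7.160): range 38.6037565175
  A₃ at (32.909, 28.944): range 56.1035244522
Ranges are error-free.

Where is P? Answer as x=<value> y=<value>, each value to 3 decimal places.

x=-1.086 y=-15.688

eq1: (x − 36.103)² + (y − 0.391)² = 40.5155180590²
eq2: (x − 30.031)² + (y − 7.160)² = 38.6037565175²
eq3: (x − 32.909)² + (y − 28.944)² = 56.1035244522²
eq1−eq2, eq1−eq3 (x²,y² cancel):
  -12.144·x + 13.538·y = -199.195743
  -6.388·x + 57.106·y = -888.920325
det = -12.144·57.106 − 13.538·-6.388 = -607.014520
x = (-199.195743·57.106 − 13.538·-888.920325) / -607.014520 = -1.085528
y = (-12.144·-888.920325 − -199.195743·-6.388) / -607.014520 = -15.687575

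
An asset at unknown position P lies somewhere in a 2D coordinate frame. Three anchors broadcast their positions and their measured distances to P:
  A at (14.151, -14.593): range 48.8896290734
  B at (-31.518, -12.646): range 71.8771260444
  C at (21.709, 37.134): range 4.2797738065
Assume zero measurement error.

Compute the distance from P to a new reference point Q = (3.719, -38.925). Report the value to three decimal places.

74.992

eq1: (x − 14.151)² + (y + 14.593)² = 48.8896290734²
eq2: (x + 31.518)² + (y + 12.646)² = 71.8771260444²
eq3: (x − 21.709)² + (y − 37.134)² = 4.2797738065²
eq3−eq2, eq3−eq1 (x²,y² cancel):
  -106.454·x − 99.560·y = -5844.913782
  -15.116·x − 103.454·y = -3808.887554
det = -106.454·-103.454 − -99.560·-15.116 = 9508.143156
x = (-5844.913782·-103.454 − -99.560·-3808.887554) / 9508.143156 = 23.713028
y = (-106.454·-3808.887554 − -5844.913782·-15.116) / 9508.143156 = 33.352422
|P − Q| = √((23.713028 − 3.719)² + (33.352422 − -38.925)²) = 74.991912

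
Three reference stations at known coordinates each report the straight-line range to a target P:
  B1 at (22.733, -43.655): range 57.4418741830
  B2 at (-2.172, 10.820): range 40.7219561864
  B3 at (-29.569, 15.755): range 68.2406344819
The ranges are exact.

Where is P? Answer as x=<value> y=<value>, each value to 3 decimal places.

x=38.543 y=11.568

eq1: (x − 22.733)² + (y + 43.655)² = 57.4418741830²
eq2: (x + 2.172)² + (y − 10.820)² = 40.7219561864²
eq3: (x + 29.569)² + (y − 15.755)² = 68.2406344819²
eq3−eq1, eq3−eq2 (x²,y² cancel):
  104.604·x − 118.820·y = 2657.217813
  54.794·x − 9.870·y = 1997.750677
det = 104.604·-9.870 − -118.820·54.794 = 5478.181600
x = (2657.217813·-9.870 − -118.820·1997.750677) / 5478.181600 = 38.543081
y = (104.604·1997.750677 − 2657.217813·54.794) / 5478.181600 = 11.568276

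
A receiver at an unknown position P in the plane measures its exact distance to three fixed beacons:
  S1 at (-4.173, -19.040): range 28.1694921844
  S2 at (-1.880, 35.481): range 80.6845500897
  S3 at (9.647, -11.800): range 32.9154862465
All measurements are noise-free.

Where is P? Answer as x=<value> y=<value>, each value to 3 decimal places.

eq1: (x + 4.173)² + (y + 19.040)² = 28.1694921844²
eq2: (x + 1.880)² + (y − 35.481)² = 80.6845500897²
eq3: (x − 9.647)² + (y + 11.800)² = 32.9154862465²
eq1−eq2, eq1−eq3 (x²,y² cancel):
  4.586·x + 109.042·y = -4833.976101
  27.640·x + 14.480·y = -437.539865
det = 4.586·14.480 − 109.042·27.640 = -2947.515600
x = (-4833.976101·14.480 − 109.042·-437.539865) / -2947.515600 = 7.560860
y = (4.586·-437.539865 − -4833.976101·27.640) / -2947.515600 = -44.649311

x=7.561 y=-44.649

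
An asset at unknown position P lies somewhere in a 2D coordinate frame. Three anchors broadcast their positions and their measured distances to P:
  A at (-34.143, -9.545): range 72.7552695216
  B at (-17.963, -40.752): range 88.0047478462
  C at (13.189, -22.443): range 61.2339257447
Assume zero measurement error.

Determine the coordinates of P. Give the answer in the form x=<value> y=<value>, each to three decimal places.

x=20.636 y=38.336

eq1: (x + 34.143)² + (y + 9.545)² = 72.7552695216²
eq2: (x + 17.963)² + (y + 40.752)² = 88.0047478462²
eq3: (x − 13.189)² + (y + 22.443)² = 61.2339257447²
eq1−eq3, eq1−eq2 (x²,y² cancel):
  94.664·x − 25.796·y = 964.522077
  32.360·x − 62.414·y = -1724.963001
det = 94.664·-62.414 − -25.796·32.360 = -5073.600336
x = (964.522077·-62.414 − -25.796·-1724.963001) / -5073.600336 = 20.635608
y = (94.664·-1724.963001 − 964.522077·32.360) / -5073.600336 = 38.336451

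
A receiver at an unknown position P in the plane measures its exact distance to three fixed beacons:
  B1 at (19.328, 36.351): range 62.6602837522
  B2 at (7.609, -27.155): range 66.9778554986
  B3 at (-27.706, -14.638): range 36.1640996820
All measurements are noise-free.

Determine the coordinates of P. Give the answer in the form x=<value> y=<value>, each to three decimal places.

eq1: (x − 19.328)² + (y − 36.351)² = 62.6602837522²
eq2: (x − 7.609)² + (y + 27.155)² = 66.9778554986²
eq3: (x + 27.706)² + (y + 14.638)² = 36.1640996820²
eq3−eq2, eq3−eq1 (x²,y² cancel):
  70.630·x − 25.034·y = -3364.793595
  94.068·x + 101.978·y = -1905.395749
det = 70.630·101.978 − -25.034·94.068 = 9557.604452
x = (-3364.793595·101.978 − -25.034·-1905.395749) / 9557.604452 = -40.892527
y = (70.630·-1905.395749 − -3364.793595·94.068) / 9557.604452 = 19.036287

x=-40.893 y=19.036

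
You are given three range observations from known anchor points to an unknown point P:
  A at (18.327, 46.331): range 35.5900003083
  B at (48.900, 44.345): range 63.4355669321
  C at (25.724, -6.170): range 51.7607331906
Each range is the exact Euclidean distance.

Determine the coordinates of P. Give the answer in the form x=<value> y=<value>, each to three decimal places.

x=-12.566 y=28.659

eq1: (x − 18.327)² + (y − 46.331)² = 35.5900003083²
eq2: (x − 48.900)² + (y − 44.345)² = 63.4355669321²
eq3: (x − 25.724)² + (y + 6.170)² = 51.7607331906²
eq1−eq3, eq1−eq2 (x²,y² cancel):
  14.794·x − 105.002·y = -3195.172792
  61.146·x − 3.972·y = -882.174495
det = 14.794·-3.972 − -105.002·61.146 = 6361.690524
x = (-3195.172792·-3.972 − -105.002·-882.174495) / 6361.690524 = -12.565663
y = (14.794·-882.174495 − -3195.172792·61.146) / 6361.690524 = 28.659229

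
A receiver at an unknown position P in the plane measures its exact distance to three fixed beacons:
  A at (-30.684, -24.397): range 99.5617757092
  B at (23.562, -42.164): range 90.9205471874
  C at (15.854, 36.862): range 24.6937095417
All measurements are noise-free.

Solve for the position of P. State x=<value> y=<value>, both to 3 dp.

eq1: (x + 30.684)² + (y + 24.397)² = 99.5617757092²
eq2: (x − 23.562)² + (y + 42.164)² = 90.9205471874²
eq3: (x − 15.854)² + (y − 36.862)² = 24.6937095417²
eq2−eq1, eq2−eq3 (x²,y² cancel):
  -108.492·x + 35.534·y = -2442.250557
  -15.416·x + 158.052·y = 6933.952230
det = -108.492·158.052 − 35.534·-15.416 = -16599.585440
x = (-2442.250557·158.052 − 35.534·6933.952230) / -16599.585440 = 38.096954
y = (-108.492·6933.952230 − -2442.250557·-15.416) / -16599.585440 = 47.587217

x=38.097 y=47.587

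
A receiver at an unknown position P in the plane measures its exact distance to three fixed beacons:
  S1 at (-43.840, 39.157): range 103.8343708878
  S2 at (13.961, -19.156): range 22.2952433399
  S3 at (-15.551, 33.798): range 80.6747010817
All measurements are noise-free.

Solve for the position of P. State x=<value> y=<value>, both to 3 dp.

x=33.138 y=-30.527

eq1: (x + 43.840)² + (y − 39.157)² = 103.8343708878²
eq2: (x − 13.961)² + (y + 19.156)² = 22.2952433399²
eq3: (x + 15.551)² + (y − 33.798)² = 80.6747010817²
eq3−eq2, eq3−eq1 (x²,y² cancel):
  59.024·x − 105.908·y = 5189.052971
  -56.578·x + 10.718·y = -2202.091339
det = 59.024·10.718 − -105.908·-56.578 = -5359.443592
x = (5189.052971·10.718 − -105.908·-2202.091339) / -5359.443592 = 33.138294
y = (59.024·-2202.091339 − 5189.052971·-56.578) / -5359.443592 = -30.527423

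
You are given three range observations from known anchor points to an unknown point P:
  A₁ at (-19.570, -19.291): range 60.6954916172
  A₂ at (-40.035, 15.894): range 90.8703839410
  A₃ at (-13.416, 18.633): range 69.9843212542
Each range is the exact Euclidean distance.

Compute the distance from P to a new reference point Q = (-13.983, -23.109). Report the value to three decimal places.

54.835

eq1: (x + 19.570)² + (y + 19.291)² = 60.6954916172²
eq2: (x + 40.035)² + (y − 15.894)² = 90.8703839410²
eq3: (x + 13.416)² + (y − 18.633)² = 69.9843212542²
eq1−eq2, eq1−eq3 (x²,y² cancel):
  -40.930·x + 70.370·y = -3473.191095
  12.308·x + 75.848·y = -1441.812355
det = -40.930·75.848 − 70.370·12.308 = -3970.572600
x = (-3473.191095·75.848 − 70.370·-1441.812355) / -3970.572600 = 40.793679
y = (-40.930·-1441.812355 − -3473.191095·12.308) / -3970.572600 = -25.628902
|P − Q| = √((40.793679 − -13.983)² + (-25.628902 − -23.109)²) = 54.834610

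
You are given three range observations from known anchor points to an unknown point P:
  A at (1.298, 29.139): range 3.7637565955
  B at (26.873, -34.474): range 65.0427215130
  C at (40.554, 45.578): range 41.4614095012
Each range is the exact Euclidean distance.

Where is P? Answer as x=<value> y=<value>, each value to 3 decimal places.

x=3.822 y=26.347

eq1: (x − 1.298)² + (y − 29.139)² = 3.7637565955²
eq2: (x − 26.873)² + (y + 34.474)² = 65.0427215130²
eq3: (x − 40.554)² + (y − 45.578)² = 41.4614095012²
eq1−eq2, eq1−eq3 (x²,y² cancel):
  51.150·x − 127.226·y = -3156.541078
  78.512·x + 32.878·y = 1166.332261
det = 51.150·32.878 − -127.226·78.512 = 11670.477412
x = (-3156.541078·32.878 − -127.226·1166.332261) / 11670.477412 = 3.822211
y = (51.150·1166.332261 − -3156.541078·78.512) / 11670.477412 = 26.347187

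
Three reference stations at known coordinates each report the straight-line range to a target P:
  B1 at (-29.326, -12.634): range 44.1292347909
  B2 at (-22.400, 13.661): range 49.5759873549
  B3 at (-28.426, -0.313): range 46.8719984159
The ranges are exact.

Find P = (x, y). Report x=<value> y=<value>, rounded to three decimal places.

eq1: (x + 29.326)² + (y + 12.634)² = 44.1292347909²
eq2: (x + 22.400)² + (y − 13.661)² = 49.5759873549²
eq3: (x + 28.426)² + (y + 0.313)² = 46.8719984159²
eq2−eq1, eq2−eq3 (x²,y² cancel):
  -13.852·x − 52.590·y = 841.638470
  -12.052·x − 27.948·y = 380.546811
det = -13.852·-27.948 − -52.590·-12.052 = -246.678984
x = (841.638470·-27.948 − -52.590·380.546811) / -246.678984 = 14.225594
y = (-13.852·380.546811 − 841.638470·-12.052) / -246.678984 = -19.750740

x=14.226 y=-19.751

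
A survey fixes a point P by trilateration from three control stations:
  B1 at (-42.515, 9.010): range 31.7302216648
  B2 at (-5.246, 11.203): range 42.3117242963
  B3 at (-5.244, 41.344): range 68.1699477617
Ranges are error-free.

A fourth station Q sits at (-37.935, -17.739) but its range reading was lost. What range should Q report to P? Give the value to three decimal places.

6.353

eq1: (x + 42.515)² + (y − 9.010)² = 31.7302216648²
eq2: (x + 5.246)² + (y − 11.203)² = 42.3117242963²
eq3: (x + 5.244)² + (y − 41.344)² = 68.1699477617²
eq3−eq2, eq3−eq1 (x²,y² cancel):
  -0.004·x − 60.282·y = 1273.061618
  -74.542·x − 64.668·y = 3792.214264
det = -0.004·-64.668 − -60.282·-74.542 = -4493.282172
x = (1273.061618·-64.668 − -60.282·3792.214264) / -4493.282172 = -32.554357
y = (-0.004·3792.214264 − 1273.061618·-74.542) / -4493.282172 = -21.116277
|P − Q| = √((-32.554357 − -37.935)² + (-21.116277 − -17.739)²) = 6.352741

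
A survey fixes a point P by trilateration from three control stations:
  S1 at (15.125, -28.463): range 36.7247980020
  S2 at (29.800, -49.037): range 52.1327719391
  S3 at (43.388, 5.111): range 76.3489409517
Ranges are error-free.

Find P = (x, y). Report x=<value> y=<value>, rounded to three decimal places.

x=-20.753 y=-36.302

eq1: (x − 15.125)² + (y + 28.463)² = 36.7247980020²
eq2: (x − 29.800)² + (y + 49.037)² = 52.1327719391²
eq3: (x − 43.388)² + (y − 5.111)² = 76.3489409517²
eq1−eq2, eq1−eq3 (x²,y² cancel):
  29.350·x − 41.148·y = 884.644253
  56.526·x + 67.148·y = -3610.717125
det = 29.350·67.148 − -41.148·56.526 = 4296.725648
x = (884.644253·67.148 − -41.148·-3610.717125) / 4296.725648 = -20.753407
y = (29.350·-3610.717125 − 884.644253·56.526) / 4296.725648 = -36.302050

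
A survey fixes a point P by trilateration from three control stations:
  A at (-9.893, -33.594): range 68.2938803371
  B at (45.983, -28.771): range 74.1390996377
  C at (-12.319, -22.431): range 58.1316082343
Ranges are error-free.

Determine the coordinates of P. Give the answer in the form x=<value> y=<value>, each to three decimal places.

eq1: (x + 9.893)² + (y + 33.594)² = 68.2938803371²
eq2: (x − 45.983)² + (y + 28.771)² = 74.1390996377²
eq3: (x + 12.319)² + (y + 22.431)² = 58.1316082343²
eq3−eq2, eq3−eq1 (x²,y² cancel):
  116.604·x − 12.680·y = 169.976989
  4.852·x − 22.326·y = -713.249453
det = 116.604·-22.326 − -12.680·4.852 = -2541.777544
x = (169.976989·-22.326 − -12.680·-713.249453) / -2541.777544 = 5.051154
y = (116.604·-713.249453 − 169.976989·4.852) / -2541.777544 = 33.044775

x=5.051 y=33.045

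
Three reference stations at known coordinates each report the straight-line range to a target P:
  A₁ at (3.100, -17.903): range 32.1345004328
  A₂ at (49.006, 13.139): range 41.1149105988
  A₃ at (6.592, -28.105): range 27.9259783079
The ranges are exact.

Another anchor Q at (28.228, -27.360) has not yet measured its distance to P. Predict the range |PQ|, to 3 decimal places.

eq1: (x − 3.100)² + (y + 17.903)² = 32.1345004328²
eq2: (x − 49.006)² + (y − 13.139)² = 41.1149105988²
eq3: (x − 6.592)² + (y + 28.105)² = 27.9259783079²
eq3−eq2, eq3−eq1 (x²,y² cancel):
  84.828·x + 82.488·y = 830.300259
  -6.984·x + 20.404·y = -755.983934
det = 84.828·20.404 − 82.488·-6.984 = 2306.926704
x = (830.300259·20.404 − 82.488·-755.983934) / 2306.926704 = 34.375192
y = (84.828·-755.983934 − 830.300259·-6.984) / 2306.926704 = -25.284630
|P − Q| = √((34.375192 − 28.228)² + (-25.284630 − -27.360)²) = 6.488076

6.488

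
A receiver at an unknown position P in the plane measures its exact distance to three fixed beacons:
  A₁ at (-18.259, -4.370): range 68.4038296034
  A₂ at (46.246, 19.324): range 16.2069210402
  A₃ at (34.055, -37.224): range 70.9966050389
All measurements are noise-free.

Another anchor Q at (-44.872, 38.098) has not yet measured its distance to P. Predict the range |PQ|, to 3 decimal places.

eq1: (x + 18.259)² + (y + 4.370)² = 68.4038296034²
eq2: (x − 46.246)² + (y − 19.324)² = 16.2069210402²
eq3: (x − 34.055)² + (y + 37.224)² = 70.9966050389²
eq1−eq3, eq1−eq2 (x²,y² cancel):
  104.628·x − 65.708·y = 1831.447197
  129.010·x + 47.388·y = 6576.041126
det = 104.628·47.388 − -65.708·129.010 = 13435.100744
x = (1831.447197·47.388 − -65.708·6576.041126) / 13435.100744 = 38.621752
y = (104.628·6576.041126 − 1831.447197·129.010) / 13435.100744 = 33.625578
|P − Q| = √((38.621752 − -44.872)² + (33.625578 − 38.098)²) = 83.613451

83.613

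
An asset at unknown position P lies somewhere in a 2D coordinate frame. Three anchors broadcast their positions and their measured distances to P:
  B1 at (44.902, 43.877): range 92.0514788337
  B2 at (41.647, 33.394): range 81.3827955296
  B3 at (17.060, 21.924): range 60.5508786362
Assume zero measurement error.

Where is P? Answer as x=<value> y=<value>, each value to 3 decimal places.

eq1: (x − 44.902)² + (y − 43.877)² = 92.0514788337²
eq2: (x − 41.647)² + (y − 33.394)² = 81.3827955296²
eq3: (x − 17.060)² + (y − 21.924)² = 60.5508786362²
eq2−eq3, eq2−eq1 (x²,y² cancel):
  -49.174·x − 22.940·y = 878.824036
  6.510·x + 20.966·y = -758.566459
det = -49.174·20.966 − -22.940·6.510 = -881.642684
x = (878.824036·20.966 − -22.940·-758.566459) / -881.642684 = -1.161366
y = (-49.174·-758.566459 − 878.824036·6.510) / -881.642684 = -35.820183

x=-1.161 y=-35.820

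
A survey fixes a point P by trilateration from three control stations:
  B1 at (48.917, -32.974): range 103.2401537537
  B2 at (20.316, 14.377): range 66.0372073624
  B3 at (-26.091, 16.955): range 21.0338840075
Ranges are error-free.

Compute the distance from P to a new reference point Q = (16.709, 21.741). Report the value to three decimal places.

63.524

eq1: (x − 48.917)² + (y + 32.974)² = 103.2401537537²
eq2: (x − 20.316)² + (y − 14.377)² = 66.0372073624²
eq3: (x + 26.091)² + (y − 16.955)² = 21.0338840075²
eq3−eq1, eq3−eq2 (x²,y² cancel):
  150.016·x − 99.858·y = -7704.159812
  92.814·x − 5.156·y = -4267.262801
det = 150.016·-5.156 − -99.858·92.814 = 8494.737916
x = (-7704.159812·-5.156 − -99.858·-4267.262801) / 8494.737916 = -45.486710
y = (150.016·-4267.262801 − -7704.159812·92.814) / 8494.737916 = 8.816775
|P − Q| = √((-45.486710 − 16.709)² + (8.816775 − 21.741)²) = 63.524341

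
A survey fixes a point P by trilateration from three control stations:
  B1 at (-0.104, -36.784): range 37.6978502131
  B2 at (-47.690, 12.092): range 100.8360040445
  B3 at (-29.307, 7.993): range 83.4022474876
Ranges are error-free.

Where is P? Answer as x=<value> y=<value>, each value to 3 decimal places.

x=37.179 y=-42.361

eq1: (x + 0.104)² + (y + 36.784)² = 37.6978502131²
eq2: (x + 47.690)² + (y − 12.092)² = 100.8360040445²
eq3: (x + 29.307)² + (y − 7.993)² = 83.4022474876²
eq2−eq1, eq2−eq3 (x²,y² cancel):
  95.172·x − 97.752·y = 7679.292709
  36.766·x − 8.198·y = 1714.200560
det = 95.172·-8.198 − -97.752·36.766 = 2813.729976
x = (7679.292709·-8.198 − -97.752·1714.200560) / 2813.729976 = 37.179009
y = (95.172·1714.200560 − 7679.292709·36.766) / 2813.729976 = -42.361201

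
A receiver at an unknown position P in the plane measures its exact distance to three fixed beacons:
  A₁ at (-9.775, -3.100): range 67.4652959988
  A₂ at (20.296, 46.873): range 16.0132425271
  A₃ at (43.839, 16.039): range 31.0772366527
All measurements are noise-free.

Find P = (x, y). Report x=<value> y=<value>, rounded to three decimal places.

x=36.295 y=46.187

eq1: (x + 9.775)² + (y + 3.100)² = 67.4652959988²
eq2: (x − 20.296)² + (y − 46.873)² = 16.0132425271²
eq3: (x − 43.839)² + (y − 16.039)² = 31.0772366527²
eq2−eq3, eq2−eq1 (x²,y² cancel):
  47.086·x − 61.668·y = -1139.269005
  -60.142·x − 99.946·y = -6798.987348
det = 47.086·-99.946 − -61.668·-60.142 = -8414.894212
x = (-1139.269005·-99.946 − -61.668·-6798.987348) / -8414.894212 = 36.294523
y = (47.086·-6798.987348 − -1139.269005·-60.142) / -8414.894212 = 46.186562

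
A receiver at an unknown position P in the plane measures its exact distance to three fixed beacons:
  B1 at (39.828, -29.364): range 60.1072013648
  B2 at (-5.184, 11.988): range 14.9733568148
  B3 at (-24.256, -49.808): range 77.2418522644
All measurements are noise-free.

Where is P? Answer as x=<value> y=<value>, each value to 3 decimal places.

eq1: (x − 39.828)² + (y + 29.364)² = 60.1072013648²
eq2: (x + 5.184)² + (y − 11.988)² = 14.9733568148²
eq3: (x + 24.256)² + (y + 49.808)² = 77.2418522644²
eq3−eq1, eq3−eq2 (x²,y² cancel):
  128.168·x + 40.888·y = 1732.751765
  38.144·x + 123.592·y = 2843.497927
det = 128.168·123.592 − 40.888·38.144 = 14280.907584
x = (1732.751765·123.592 − 40.888·2843.497927) / 14280.907584 = 6.854558
y = (128.168·2843.497927 − 1732.751765·38.144) / 14280.907584 = 20.891625

x=6.855 y=20.892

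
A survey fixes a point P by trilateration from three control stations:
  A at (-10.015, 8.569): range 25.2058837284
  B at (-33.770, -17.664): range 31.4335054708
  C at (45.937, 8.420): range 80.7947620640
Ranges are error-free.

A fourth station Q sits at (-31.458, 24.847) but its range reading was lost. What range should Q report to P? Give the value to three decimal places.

11.550

eq1: (x + 10.015)² + (y − 8.569)² = 25.2058837284²
eq2: (x + 33.770)² + (y + 17.664)² = 31.4335054708²
eq3: (x − 45.937)² + (y − 8.420)² = 80.7947620640²
eq1−eq3, eq1−eq2 (x²,y² cancel):
  111.904·x − 0.298·y = -3885.080619
  -47.510·x − 52.466·y = 925.973118
det = 111.904·-52.466 − -0.298·-47.510 = -5885.313244
x = (-3885.080619·-52.466 − -0.298·925.973118) / -5885.313244 = -34.681345
y = (111.904·925.973118 − -3885.080619·-47.510) / -5885.313244 = 13.756291
|P − Q| = √((-34.681345 − -31.458)² + (13.756291 − 24.847)²) = 11.549622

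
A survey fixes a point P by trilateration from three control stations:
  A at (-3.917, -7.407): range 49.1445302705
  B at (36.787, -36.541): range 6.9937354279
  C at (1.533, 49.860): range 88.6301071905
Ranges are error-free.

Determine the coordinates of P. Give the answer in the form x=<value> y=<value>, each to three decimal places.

x=39.644 y=-30.158

eq1: (x + 3.917)² + (y + 7.407)² = 49.1445302705²
eq2: (x − 36.787)² + (y + 36.541)² = 6.9937354279²
eq3: (x − 1.533)² + (y − 49.860)² = 88.6301071905²
eq2−eq3, eq2−eq1 (x²,y² cancel):
  -70.508·x + 172.802·y = -8006.541926
  -81.408·x + 58.268·y = -4984.594032
det = -70.508·58.268 − 172.802·-81.408 = 9959.105072
x = (-8006.541926·58.268 − 172.802·-4984.594032) / 9959.105072 = 39.644389
y = (-70.508·-4984.594032 − -8006.541926·-81.408) / 9959.105072 = -30.157610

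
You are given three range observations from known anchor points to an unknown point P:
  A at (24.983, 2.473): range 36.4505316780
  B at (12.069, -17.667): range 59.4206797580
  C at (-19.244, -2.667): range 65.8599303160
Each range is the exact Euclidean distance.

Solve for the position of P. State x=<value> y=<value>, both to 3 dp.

x=32.441 y=38.152

eq1: (x − 24.983)² + (y − 2.473)² = 36.4505316780²
eq2: (x − 12.069)² + (y + 17.667)² = 59.4206797580²
eq3: (x + 19.244)² + (y + 2.667)² = 65.8599303160²
eq1−eq3, eq1−eq2 (x²,y² cancel):
  -88.454·x − 10.280·y = -3261.710755
  -25.828·x − 40.280·y = -2374.658291
det = -88.454·-40.280 − -10.280·-25.828 = 3297.415280
x = (-3261.710755·-40.280 − -10.280·-2374.658291) / 3297.415280 = 32.440628
y = (-88.454·-2374.658291 − -3261.710755·-25.828) / 3297.415280 = 38.152477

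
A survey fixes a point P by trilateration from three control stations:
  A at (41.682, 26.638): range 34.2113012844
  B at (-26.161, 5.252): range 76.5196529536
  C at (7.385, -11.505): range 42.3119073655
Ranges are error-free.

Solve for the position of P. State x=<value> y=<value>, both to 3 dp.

eq1: (x − 41.682)² + (y − 26.638)² = 34.2113012844²
eq2: (x + 26.161)² + (y − 5.252)² = 76.5196529536²
eq3: (x − 7.385)² + (y + 11.505)² = 42.3119073655²
eq1−eq3, eq1−eq2 (x²,y² cancel):
  -68.594·x − 76.286·y = -2879.953287
  -135.686·x − 42.772·y = -6419.834896
det = -68.594·-42.772 − -76.286·-135.686 = -7417.039628
x = (-2879.953287·-42.772 − -76.286·-6419.834896) / -7417.039628 = 49.421627
y = (-68.594·-6419.834896 − -2879.953287·-135.686) / -7417.039628 = -6.686335

x=49.422 y=-6.686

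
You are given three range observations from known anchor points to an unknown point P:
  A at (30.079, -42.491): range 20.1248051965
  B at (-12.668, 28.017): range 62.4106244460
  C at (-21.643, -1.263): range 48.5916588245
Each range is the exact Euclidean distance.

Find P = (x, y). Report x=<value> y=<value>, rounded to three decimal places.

eq1: (x − 30.079)² + (y + 42.491)² = 20.1248051965²
eq2: (x + 12.668)² + (y − 28.017)² = 62.4106244460²
eq3: (x + 21.643)² + (y + 1.263)² = 48.5916588245²
eq2−eq3, eq2−eq1 (x²,y² cancel):
  -17.950·x − 58.560·y = 1058.520841
  85.494·x − 141.016·y = 5254.879069
det = -17.950·-141.016 − -58.560·85.494 = 7537.765840
x = (1058.520841·-141.016 − -58.560·5254.879069) / 7537.765840 = 21.021792
y = (-17.950·5254.879069 − 1058.520841·85.494) / 7537.765840 = -24.519501

x=21.022 y=-24.520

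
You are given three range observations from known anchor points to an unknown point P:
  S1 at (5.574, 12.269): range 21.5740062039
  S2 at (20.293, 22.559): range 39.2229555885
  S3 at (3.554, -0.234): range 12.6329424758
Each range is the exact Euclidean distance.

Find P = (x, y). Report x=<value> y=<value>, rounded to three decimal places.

x=-8.470 y=-4.108

eq1: (x − 5.574)² + (y − 12.269)² = 21.5740062039²
eq2: (x − 20.293)² + (y − 22.559)² = 39.2229555885²
eq3: (x − 3.554)² + (y + 0.234)² = 12.6329424758²
eq2−eq3, eq2−eq1 (x²,y² cancel):
  -33.478·x − 45.586·y = 470.820352
  -29.438·x − 20.580·y = 333.886008
det = -33.478·-20.580 − -45.586·-29.438 = -652.983428
x = (470.820352·-20.580 − -45.586·333.886008) / -652.983428 = -8.470421
y = (-33.478·333.886008 − 470.820352·-29.438) / -652.983428 = -4.107568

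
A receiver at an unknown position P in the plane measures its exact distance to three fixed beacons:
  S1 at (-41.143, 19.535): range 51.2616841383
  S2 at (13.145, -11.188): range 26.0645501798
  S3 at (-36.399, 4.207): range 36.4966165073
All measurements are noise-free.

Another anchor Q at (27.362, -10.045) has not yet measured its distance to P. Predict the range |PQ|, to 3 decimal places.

39.811

eq1: (x + 41.143)² + (y − 19.535)² = 51.2616841383²
eq2: (x − 13.145)² + (y + 11.188)² = 26.0645501798²
eq3: (x + 36.399)² + (y − 4.207)² = 36.4966165073²
eq2−eq3, eq2−eq1 (x²,y² cancel):
  -99.088·x + 30.790·y = 391.981441
  -108.576·x + 61.446·y = -171.999180
det = -99.088·61.446 − 30.790·-108.576 = -2745.506208
x = (391.981441·61.446 − 30.790·-171.999180) / -2745.506208 = -10.701686
y = (-99.088·-171.999180 − 391.981441·-108.576) / -2745.506208 = -21.709232
|P − Q| = √((-10.701686 − 27.362)² + (-21.709232 − -10.045)²) = 39.810784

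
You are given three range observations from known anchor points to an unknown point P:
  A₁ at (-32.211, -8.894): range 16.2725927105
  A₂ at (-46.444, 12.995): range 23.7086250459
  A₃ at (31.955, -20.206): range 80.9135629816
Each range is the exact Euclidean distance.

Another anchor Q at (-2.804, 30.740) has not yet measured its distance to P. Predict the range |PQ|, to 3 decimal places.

eq1: (x + 32.211)² + (y + 8.894)² = 16.2725927105²
eq2: (x + 46.444)² + (y − 12.995)² = 23.7086250459²
eq3: (x − 31.955)² + (y + 20.206)² = 80.9135629816²
eq2−eq1, eq2−eq3 (x²,y² cancel):
  28.466·x − 43.778·y = -911.961776
  156.798·x − 66.402·y = -6881.416473
det = 28.466·-66.402 − -43.778·156.798 = 4974.103512
x = (-911.961776·-66.402 − -43.778·-6881.416473) / 4974.103512 = -48.390341
y = (28.466·-6881.416473 − -911.961776·156.798) / 4974.103512 = -10.633598
|P − Q| = √((-48.390341 − -2.804)² + (-10.633598 − 30.740)²) = 61.562075

61.562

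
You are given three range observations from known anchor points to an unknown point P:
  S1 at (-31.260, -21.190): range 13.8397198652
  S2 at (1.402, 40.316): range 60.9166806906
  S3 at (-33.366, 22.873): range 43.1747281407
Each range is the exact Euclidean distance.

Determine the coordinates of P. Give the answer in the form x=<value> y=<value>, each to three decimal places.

x=-17.935 y=-17.450

eq1: (x + 31.260)² + (y + 21.190)² = 13.8397198652²
eq2: (x − 1.402)² + (y − 40.316)² = 60.9166806906²
eq3: (x + 33.366)² + (y − 22.873)² = 43.1747281407²
eq1−eq3, eq1−eq2 (x²,y² cancel):
  -4.212·x + 88.126·y = -1462.258919
  65.324·x + 123.012·y = -3318.162380
det = -4.212·123.012 − 88.126·65.324 = -6274.869368
x = (-1462.258919·123.012 − 88.126·-3318.162380) / -6274.869368 = -17.935192
y = (-4.212·-3318.162380 − -1462.258919·65.324) / -6274.869368 = -17.450037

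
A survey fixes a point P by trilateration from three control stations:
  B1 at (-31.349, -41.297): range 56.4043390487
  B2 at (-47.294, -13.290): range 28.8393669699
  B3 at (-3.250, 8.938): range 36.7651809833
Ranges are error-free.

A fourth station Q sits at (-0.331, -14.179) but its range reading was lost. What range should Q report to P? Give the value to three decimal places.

eq1: (x + 31.349)² + (y + 41.297)² = 56.4043390487²
eq2: (x + 47.294)² + (y + 13.290)² = 28.8393669699²
eq3: (x + 3.250)² + (y − 8.938)² = 36.7651809833²
eq3−eq2, eq3−eq1 (x²,y² cancel):
  -88.088·x − 44.456·y = 2842.865638
  -56.198·x − 100.470·y = 767.980735
det = -88.088·-100.470 − -44.456·-56.198 = 6351.863072
x = (2842.865638·-100.470 − -44.456·767.980735) / 6351.863072 = -39.591748
y = (-88.088·767.980735 − 2842.865638·-56.198) / 6351.863072 = 14.501804
|P − Q| = √((-39.591748 − -0.331)² + (14.501804 − -14.179)²) = 48.620930

48.621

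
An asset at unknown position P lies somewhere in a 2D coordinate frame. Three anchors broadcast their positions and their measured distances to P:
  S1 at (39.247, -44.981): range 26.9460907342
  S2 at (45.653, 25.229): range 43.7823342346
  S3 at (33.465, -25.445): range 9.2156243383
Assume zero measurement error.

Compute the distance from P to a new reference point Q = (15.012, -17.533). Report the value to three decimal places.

23.939

eq1: (x − 39.247)² + (y + 44.981)² = 26.9460907342²
eq2: (x − 45.653)² + (y − 25.229)² = 43.7823342346²
eq3: (x − 33.465)² + (y + 25.445)² = 9.2156243383²
eq2−eq3, eq2−eq1 (x²,y² cancel):
  -24.376·x − 101.348·y = 878.620459
  -12.812·x − 140.420·y = 2033.719505
det = -24.376·-140.420 − -101.348·-12.812 = 2124.407344
x = (878.620459·-140.420 − -101.348·2033.719505) / 2124.407344 = 38.946165
y = (-24.376·2033.719505 − 878.620459·-12.812) / 2124.407344 = -18.036589
|P − Q| = √((38.946165 − 15.012)² + (-18.036589 − -17.533)²) = 23.939463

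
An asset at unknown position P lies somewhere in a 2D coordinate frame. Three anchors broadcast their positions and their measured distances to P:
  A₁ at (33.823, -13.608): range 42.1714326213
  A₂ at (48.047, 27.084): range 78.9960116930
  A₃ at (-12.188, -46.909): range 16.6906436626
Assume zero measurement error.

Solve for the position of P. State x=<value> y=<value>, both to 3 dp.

x=-3.927 y=-32.406

eq1: (x − 33.823)² + (y + 13.608)² = 42.1714326213²
eq2: (x − 48.047)² + (y − 27.084)² = 78.9960116930²
eq3: (x + 12.188)² + (y + 46.909)² = 16.6906436626²
eq3−eq2, eq3−eq1 (x²,y² cancel):
  120.470·x + 147.986·y = -5268.736638
  92.022·x + 66.602·y = -2519.680775
det = 120.470·66.602 − 147.986·92.022 = -5594.424752
x = (-5268.736638·66.602 − 147.986·-2519.680775) / -5594.424752 = -3.926960
y = (120.470·-2519.680775 − -5268.736638·92.022) / -5594.424752 = -32.406145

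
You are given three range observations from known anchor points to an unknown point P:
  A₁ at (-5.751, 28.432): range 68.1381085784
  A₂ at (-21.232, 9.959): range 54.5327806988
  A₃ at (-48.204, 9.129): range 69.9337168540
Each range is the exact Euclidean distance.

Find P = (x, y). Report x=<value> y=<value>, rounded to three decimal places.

eq1: (x + 5.751)² + (y − 28.432)² = 68.1381085784²
eq2: (x + 21.232)² + (y − 9.959)² = 54.5327806988²
eq3: (x + 48.204)² + (y − 9.129)² = 69.9337168540²
eq2−eq1, eq2−eq3 (x²,y² cancel):
  30.962·x + 36.946·y = -1377.504550
  -53.944·x − 1.660·y = -59.915830
det = 30.962·-1.660 − 36.946·-53.944 = 1941.618104
x = (-1377.504550·-1.660 − 36.946·-59.915830) / 1941.618104 = 2.317813
y = (30.962·-59.915830 − -1377.504550·-53.944) / 1941.618104 = -39.226673

x=2.318 y=-39.227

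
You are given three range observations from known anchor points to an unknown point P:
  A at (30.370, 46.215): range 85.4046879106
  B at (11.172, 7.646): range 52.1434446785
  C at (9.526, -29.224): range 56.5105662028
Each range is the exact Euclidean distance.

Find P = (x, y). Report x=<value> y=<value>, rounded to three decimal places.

eq1: (x − 30.370)² + (y − 46.215)² = 85.4046879106²
eq2: (x − 11.172)² + (y − 7.646)² = 52.1434446785²
eq3: (x − 9.526)² + (y + 29.224)² = 56.5105662028²
eq3−eq1, eq3−eq2 (x²,y² cancel):
  41.688·x + 150.878·y = -1987.140352
  3.292·x + 73.740·y = -287.006682
det = 41.688·73.740 − 150.878·3.292 = 2577.382744
x = (-1987.140352·73.740 − 150.878·-287.006682) / 2577.382744 = -40.051768
y = (41.688·-287.006682 − -1987.140352·3.292) / 2577.382744 = -2.104099

x=-40.052 y=-2.104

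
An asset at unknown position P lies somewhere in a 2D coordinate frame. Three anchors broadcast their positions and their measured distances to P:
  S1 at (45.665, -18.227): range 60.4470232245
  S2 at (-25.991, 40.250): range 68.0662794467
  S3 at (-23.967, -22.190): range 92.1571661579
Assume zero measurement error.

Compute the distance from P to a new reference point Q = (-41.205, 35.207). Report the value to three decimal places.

eq1: (x − 45.665)² + (y + 18.227)² = 60.4470232245²
eq2: (x + 25.991)² + (y − 40.250)² = 68.0662794467²
eq3: (x + 23.967)² + (y + 22.190)² = 92.1571661579²
eq1−eq2, eq1−eq3 (x²,y² cancel):
  -143.312·x + 116.954·y = -1101.096954
  -139.264·x − 7.926·y = -6189.803223
det = -143.312·-7.926 − 116.954·-139.264 = 17423.372768
x = (-1101.096954·-7.926 − 116.954·-6189.803223) / 17423.372768 = 42.049811
y = (-143.312·-6189.803223 − -1101.096954·-139.264) / 17423.372768 = 42.111819
|P − Q| = √((42.049811 − -41.205)² + (42.111819 − 35.207)²) = 83.540650

83.541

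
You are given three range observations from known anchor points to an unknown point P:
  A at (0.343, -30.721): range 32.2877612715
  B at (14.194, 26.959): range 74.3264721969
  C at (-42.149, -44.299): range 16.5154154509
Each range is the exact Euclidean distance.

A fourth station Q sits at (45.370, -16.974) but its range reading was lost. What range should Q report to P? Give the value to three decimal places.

eq1: (x − 0.343)² + (y + 30.721)² = 32.2877612715²
eq2: (x − 14.194)² + (y − 26.959)² = 74.3264721969²
eq3: (x + 42.149)² + (y + 44.299)² = 16.5154154509²
eq1−eq3, eq1−eq2 (x²,y² cancel):
  -84.984·x − 27.156·y = 3564.782692
  27.702·x + 115.360·y = -4497.565114
det = -84.984·115.360 − -27.156·27.702 = -9051.478728
x = (3564.782692·115.360 − -27.156·-4497.565114) / -9051.478728 = -31.939251
y = (-84.984·-4497.565114 − 3564.782692·27.702) / -9051.478728 = -31.317476
|P − Q| = √((-31.939251 − 45.370)² + (-31.317476 − -16.974)²) = 78.628593

78.629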